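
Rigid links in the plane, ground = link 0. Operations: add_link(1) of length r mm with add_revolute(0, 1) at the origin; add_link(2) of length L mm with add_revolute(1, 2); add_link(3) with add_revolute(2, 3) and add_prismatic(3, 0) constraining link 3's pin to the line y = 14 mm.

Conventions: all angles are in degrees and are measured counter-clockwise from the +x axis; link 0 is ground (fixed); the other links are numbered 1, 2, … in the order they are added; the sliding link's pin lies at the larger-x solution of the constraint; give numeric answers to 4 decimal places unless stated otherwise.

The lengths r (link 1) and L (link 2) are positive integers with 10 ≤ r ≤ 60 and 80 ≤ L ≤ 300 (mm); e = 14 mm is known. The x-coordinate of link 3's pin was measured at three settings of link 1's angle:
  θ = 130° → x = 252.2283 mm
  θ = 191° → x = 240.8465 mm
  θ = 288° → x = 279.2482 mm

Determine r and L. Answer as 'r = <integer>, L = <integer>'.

constraint per measurement: (x − r cos θ)² + (r sin θ − e)² = L²
subtracting the θ₁ and θ₂ equations cancels the r² and L² terms:
r = (x₁² − x₂²) / (2[(x₁cos θ₁ + e sin θ₁) − (x₂cos θ₂ + e sin θ₂)]) = 32.0002 → r = 32
L² = (x₁ − r cos θ₁)² + (r sin θ₁ − e)² = 74529.0100 → L = 273.0000 → L = 273
check at θ₃=288°: x = 279.2482 (printed 279.2482) ✓

r = 32, L = 273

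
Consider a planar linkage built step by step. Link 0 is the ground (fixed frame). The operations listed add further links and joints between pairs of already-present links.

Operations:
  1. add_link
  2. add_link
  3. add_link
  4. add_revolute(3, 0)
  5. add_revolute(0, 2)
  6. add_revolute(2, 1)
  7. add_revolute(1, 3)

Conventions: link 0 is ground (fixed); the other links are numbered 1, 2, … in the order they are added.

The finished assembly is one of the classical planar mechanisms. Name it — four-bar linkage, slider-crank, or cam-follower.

links: 4 (incl. ground); joints: 4 revolute, 0 prismatic, 0 higher (cam) pair, forming one closed loop
4 links in a single 4R loop → four-bar linkage

four-bar linkage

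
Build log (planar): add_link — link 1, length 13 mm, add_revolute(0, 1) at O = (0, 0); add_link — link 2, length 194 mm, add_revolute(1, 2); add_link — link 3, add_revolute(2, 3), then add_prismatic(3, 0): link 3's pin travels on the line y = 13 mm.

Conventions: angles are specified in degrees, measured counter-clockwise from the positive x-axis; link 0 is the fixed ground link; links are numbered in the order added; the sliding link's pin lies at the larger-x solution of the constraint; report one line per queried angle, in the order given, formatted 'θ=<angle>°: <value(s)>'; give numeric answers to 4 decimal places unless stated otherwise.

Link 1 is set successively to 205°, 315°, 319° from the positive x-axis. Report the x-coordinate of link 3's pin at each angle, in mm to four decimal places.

geometry: r = 13 mm, L = 194 mm, e = 13 mm
θ=205°: crank pin P = (r cos θ, r sin θ) = (-11.782001, -5.494037)
θ=205°: h = r sin θ − e = -5.494037 − 13 = -18.494037
θ=205°: x = r cos θ + √(L² − h²) = -11.782001 + 193.116469 = 181.334468
θ=315°: crank pin P = (r cos θ, r sin θ) = (9.192388, -9.192388)
θ=315°: h = r sin θ − e = -9.192388 − 13 = -22.192388
θ=315°: x = r cos θ + √(L² − h²) = 9.192388 + 192.726485 = 201.918873
θ=319°: crank pin P = (r cos θ, r sin θ) = (9.811225, -8.528767)
θ=319°: h = r sin θ − e = -8.528767 − 13 = -21.528767
θ=319°: x = r cos θ + √(L² − h²) = 9.811225 + 192.801743 = 202.612968

θ=205°: 181.3345
θ=315°: 201.9189
θ=319°: 202.6130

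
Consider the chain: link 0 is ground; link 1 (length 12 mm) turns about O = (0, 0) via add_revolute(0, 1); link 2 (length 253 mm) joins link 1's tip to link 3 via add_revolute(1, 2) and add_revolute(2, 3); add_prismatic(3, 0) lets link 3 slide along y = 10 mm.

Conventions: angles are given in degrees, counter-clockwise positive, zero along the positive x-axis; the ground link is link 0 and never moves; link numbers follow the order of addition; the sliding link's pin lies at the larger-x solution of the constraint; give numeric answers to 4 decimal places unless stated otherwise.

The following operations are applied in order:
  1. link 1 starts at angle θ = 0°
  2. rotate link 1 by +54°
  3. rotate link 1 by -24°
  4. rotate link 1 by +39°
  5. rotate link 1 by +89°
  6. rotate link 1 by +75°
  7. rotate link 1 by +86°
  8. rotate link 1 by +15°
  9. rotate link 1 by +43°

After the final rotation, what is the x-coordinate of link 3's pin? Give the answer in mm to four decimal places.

geometry: r = 12 mm, L = 253 mm, e = 10 mm; θ starts at 0°
rotate link 1 by +54°: θ ← 0° +54° = 54°
rotate link 1 by -24°: θ ← 54° -24° = 30°
rotate link 1 by +39°: θ ← 30° +39° = 69°
rotate link 1 by +89°: θ ← 69° +89° = 158°
rotate link 1 by +75°: θ ← 158° +75° = 233°
rotate link 1 by +86°: θ ← 233° +86° = 319°
rotate link 1 by +15°: θ ← 319° +15° = 334°
rotate link 1 by +43°: θ ← 334° +43° = 377°
crank pin P = (r cos θ, r sin θ) = (11.475657, 3.508460)
h = r sin θ − e = 3.508460 − 10 = -6.491540
x = r cos θ + √(L² − h²) = 11.475657 + 252.916705 = 264.392363

264.3924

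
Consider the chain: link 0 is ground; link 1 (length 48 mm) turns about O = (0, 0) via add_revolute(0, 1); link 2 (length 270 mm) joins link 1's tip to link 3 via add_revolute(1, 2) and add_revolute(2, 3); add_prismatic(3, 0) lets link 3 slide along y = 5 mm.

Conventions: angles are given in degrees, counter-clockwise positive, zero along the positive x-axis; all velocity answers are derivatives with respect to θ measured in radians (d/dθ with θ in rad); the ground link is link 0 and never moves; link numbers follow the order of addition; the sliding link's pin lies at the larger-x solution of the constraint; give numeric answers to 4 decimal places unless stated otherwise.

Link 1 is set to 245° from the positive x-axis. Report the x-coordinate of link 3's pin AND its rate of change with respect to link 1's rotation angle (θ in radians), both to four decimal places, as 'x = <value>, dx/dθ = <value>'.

geometry: r = 48 mm, L = 270 mm, e = 5 mm
crank pin P = (r cos θ, r sin θ) = (-20.285677, -43.502774)
h = r sin θ − e = -43.502774 − 5 = -48.502774
x = r cos θ + √(L² − h²) = -20.285677 + 265.607758 = 245.322081
dx/dθ = −r sin θ − h·r cos θ/√(L² − h²) (θ in radians; h = -48.502774) = 39.798396

x = 245.3221, dx/dθ = 39.7984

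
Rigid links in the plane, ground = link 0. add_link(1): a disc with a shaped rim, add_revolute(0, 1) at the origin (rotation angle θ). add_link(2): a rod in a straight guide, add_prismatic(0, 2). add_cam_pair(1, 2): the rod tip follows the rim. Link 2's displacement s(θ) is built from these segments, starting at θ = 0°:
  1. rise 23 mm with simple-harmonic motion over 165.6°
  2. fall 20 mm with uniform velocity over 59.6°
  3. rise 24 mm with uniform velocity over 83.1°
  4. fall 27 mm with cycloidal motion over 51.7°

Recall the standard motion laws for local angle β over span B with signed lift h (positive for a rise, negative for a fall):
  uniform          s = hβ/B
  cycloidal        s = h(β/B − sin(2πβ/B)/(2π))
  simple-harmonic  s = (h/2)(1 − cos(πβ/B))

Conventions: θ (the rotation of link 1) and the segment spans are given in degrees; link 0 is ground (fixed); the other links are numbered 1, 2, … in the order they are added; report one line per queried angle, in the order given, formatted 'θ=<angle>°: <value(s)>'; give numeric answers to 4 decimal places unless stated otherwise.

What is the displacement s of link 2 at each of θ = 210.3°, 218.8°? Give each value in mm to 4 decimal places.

segment 1 (0° to 165.6°, simple-harmonic, h = 23) is passed completely: s = 0.0000 + (23) = 23.0000
θ = 210.3° falls in segment 2 (165.6° to 225.2°, uniform, h = -20): β = 210.3 − 165.6 = 44.7°, B = 59.6°; Δs = -20·44.7/59.6 = -15.0000; s = 23.0000 − 15.0000 = 8.0000
θ = 218.8° falls in segment 2 (165.6° to 225.2°, uniform, h = -20): β = 218.8 − 165.6 = 53.2°, B = 59.6°; Δs = -20·53.2/59.6 = -17.8523; s = 23.0000 − 17.8523 = 5.1477

θ=210.3°: 8.0000
θ=218.8°: 5.1477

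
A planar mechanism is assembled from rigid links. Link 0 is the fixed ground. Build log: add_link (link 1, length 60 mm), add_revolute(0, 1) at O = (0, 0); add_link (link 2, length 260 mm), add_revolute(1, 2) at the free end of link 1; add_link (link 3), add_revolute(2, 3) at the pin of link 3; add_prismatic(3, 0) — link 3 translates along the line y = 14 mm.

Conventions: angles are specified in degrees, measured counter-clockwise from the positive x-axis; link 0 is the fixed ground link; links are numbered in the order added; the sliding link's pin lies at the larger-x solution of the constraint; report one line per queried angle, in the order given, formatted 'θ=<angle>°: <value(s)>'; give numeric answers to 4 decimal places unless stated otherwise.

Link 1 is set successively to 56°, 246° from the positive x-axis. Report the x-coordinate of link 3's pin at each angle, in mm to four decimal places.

geometry: r = 60 mm, L = 260 mm, e = 14 mm
θ=56°: crank pin P = (r cos θ, r sin θ) = (33.551574, 49.742254)
θ=56°: h = r sin θ − e = 49.742254 − 14 = 35.742254
θ=56°: x = r cos θ + √(L² − h²) = 33.551574 + 257.531534 = 291.083109
θ=246°: crank pin P = (r cos θ, r sin θ) = (-24.404199, -54.812727)
θ=246°: h = r sin θ − e = -54.812727 − 14 = -68.812727
θ=246°: x = r cos θ + √(L² − h²) = -24.404199 + 250.728555 = 226.324357

θ=56°: 291.0831
θ=246°: 226.3244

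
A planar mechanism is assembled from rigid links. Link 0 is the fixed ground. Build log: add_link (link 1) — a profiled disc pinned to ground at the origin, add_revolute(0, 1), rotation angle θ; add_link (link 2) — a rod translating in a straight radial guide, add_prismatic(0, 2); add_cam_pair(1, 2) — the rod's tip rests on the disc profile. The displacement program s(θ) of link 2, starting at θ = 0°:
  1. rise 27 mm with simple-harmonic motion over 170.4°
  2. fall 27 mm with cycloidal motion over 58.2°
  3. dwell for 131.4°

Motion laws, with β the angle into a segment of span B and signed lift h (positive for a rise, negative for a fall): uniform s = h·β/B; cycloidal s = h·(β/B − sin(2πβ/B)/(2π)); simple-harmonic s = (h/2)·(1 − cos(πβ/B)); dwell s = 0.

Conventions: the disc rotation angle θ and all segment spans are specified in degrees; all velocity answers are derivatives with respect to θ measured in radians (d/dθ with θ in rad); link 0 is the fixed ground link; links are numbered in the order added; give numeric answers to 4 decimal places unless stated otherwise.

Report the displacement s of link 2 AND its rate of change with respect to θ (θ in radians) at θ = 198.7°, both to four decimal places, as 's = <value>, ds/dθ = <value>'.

seg 1 [0°–170.4°] simple-harmonic, h=27: full span → s += 27 → s = 27.0000
seg 2 [170.4°–228.6°] cycloidal, h=-27: θ=198.7° here. β=28.3, B=58.2. -27·(0.4863 − sin(2π·0.4863)/(2π)) = -12.7582 → s = 14.2418
velocity in seg [170.4°–228.6°] (cycloidal), θ in radians: β = 28.3° = 0.4939 rad, B = 58.2° = 1.0158 rad; ds/dθ = (h/B)(1 − cos(2πβ/B)) = ((-27)/1.0158)(1 − cos(2π·0.4863)) = -53.061959 mm/rad

s = 14.2418, ds/dθ = -53.0620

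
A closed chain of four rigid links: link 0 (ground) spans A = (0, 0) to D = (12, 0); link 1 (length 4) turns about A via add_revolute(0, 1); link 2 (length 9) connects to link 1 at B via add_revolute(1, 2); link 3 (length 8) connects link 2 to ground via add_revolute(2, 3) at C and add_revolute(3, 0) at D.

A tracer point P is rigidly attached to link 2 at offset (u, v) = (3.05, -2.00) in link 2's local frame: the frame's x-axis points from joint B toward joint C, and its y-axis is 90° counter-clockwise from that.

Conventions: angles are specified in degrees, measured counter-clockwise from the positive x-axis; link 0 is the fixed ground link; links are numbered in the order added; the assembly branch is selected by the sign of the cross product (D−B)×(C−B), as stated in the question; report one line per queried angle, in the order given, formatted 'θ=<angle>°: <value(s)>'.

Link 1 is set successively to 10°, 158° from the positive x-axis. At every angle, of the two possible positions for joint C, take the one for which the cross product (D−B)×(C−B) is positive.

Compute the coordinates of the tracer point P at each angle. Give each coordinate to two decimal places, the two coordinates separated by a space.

A=(0,0), D=(12.00,0)
θ=10°: B = A + 4.00·(cos10°, sin10°) = (3.9392, 0.6946)
θ=10°: |BD| = 8.0906
θ=10°: circle(B,9.00) ∩ circle(D,8.00): a=5.0959, h=7.4183
θ=10°:   candidates: C₊=(9.6532,7.6480) cross=60.019; C₋=(8.3795,-7.1338) cross=-60.019
θ=10°:   branch + wants cross > 0 → take C=(9.6532,7.6480) (cross=60.019)
θ=10°: ex = (C−B)/|BC| = (0.6349,0.7726); ey = (-0.7726,0.6349)
θ=10°: P = B + 3.05·ex + -2.00·ey = (7.4208,1.7813)
θ=158°: B = A + 4.00·(cos158°, sin158°) = (-3.7087, 1.4984)
θ=158°: |BD| = 15.7800
θ=158°: circle(B,9.00) ∩ circle(D,8.00): a=8.4287, h=3.1555
θ=158°:   candidates: C₊=(4.9815,3.8393) cross=49.795; C₋=(4.3822,-2.4432) cross=-49.795
θ=158°:   branch + wants cross > 0 → take C=(4.9815,3.8393) (cross=49.795)
θ=158°: ex = (C−B)/|BC| = (0.9656,0.2601); ey = (-0.2601,0.9656)
θ=158°: P = B + 3.05·ex + -2.00·ey = (-0.2435,0.3606)

θ=10°: 7.42 1.78
θ=158°: -0.24 0.36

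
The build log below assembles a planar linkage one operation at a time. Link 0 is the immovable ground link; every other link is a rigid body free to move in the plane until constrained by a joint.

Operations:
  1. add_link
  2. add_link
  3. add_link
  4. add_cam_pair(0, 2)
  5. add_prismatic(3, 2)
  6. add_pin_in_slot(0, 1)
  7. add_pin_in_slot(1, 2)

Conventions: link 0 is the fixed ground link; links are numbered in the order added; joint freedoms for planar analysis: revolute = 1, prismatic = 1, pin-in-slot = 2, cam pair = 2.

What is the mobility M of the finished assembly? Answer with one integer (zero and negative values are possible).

link 0 = ground. State L|J1|J2 = 1|0|0
+link1  2|0|0
+link2  3|0|0
+link3  4|0|0
C(0,2) f=2→J2  4|0|1
P(3,2) f=1→J1  4|1|1
PS(0,1) f=2→J2  4|1|2
PS(1,2) f=2→J2  4|1|3
M = 3(4−1)−2·1−3 = 9−2−3 = 4

M = 4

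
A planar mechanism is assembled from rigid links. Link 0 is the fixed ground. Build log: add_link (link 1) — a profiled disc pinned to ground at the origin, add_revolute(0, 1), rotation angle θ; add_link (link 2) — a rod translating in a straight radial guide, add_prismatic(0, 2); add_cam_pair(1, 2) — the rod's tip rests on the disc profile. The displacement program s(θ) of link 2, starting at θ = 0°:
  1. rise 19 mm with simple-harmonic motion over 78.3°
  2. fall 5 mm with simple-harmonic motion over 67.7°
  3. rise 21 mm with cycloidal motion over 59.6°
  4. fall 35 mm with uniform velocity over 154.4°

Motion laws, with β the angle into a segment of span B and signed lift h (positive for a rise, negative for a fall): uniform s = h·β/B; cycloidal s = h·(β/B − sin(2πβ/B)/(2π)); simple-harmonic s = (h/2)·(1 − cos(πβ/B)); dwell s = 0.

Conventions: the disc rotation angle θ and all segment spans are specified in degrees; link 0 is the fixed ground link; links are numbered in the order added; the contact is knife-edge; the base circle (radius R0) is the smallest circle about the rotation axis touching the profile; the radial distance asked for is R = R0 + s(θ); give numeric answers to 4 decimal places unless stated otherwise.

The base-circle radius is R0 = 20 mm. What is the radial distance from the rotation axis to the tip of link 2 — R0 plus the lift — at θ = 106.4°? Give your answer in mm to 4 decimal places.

seg 1 [0°–78.3°] simple-harmonic, h=19: full span → s += 19 → s = 19.0000
seg 2 [78.3°–146°] simple-harmonic, h=-5: θ=106.4° here. β=28.1, B=67.7. -5/2·(1 − cos(π·0.4151)) = -1.8408 → s = 17.1592
R = R0 + s = 20 + 17.1592 = 37.1592

37.1592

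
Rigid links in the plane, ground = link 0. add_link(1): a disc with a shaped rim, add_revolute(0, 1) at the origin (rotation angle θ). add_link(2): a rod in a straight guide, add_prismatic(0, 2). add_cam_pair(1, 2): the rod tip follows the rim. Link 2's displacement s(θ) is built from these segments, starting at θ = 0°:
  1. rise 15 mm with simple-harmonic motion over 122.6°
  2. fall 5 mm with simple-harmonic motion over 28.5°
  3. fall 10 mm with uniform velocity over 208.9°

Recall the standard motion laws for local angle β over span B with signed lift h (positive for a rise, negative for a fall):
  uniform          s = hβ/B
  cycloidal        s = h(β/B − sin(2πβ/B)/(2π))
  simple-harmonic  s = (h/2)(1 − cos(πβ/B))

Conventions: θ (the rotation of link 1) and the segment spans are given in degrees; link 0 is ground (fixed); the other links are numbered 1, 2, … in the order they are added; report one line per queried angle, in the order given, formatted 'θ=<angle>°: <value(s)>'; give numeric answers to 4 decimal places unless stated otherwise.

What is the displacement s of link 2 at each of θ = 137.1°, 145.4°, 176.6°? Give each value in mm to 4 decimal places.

segment 1 (0° to 122.6°, simple-harmonic, h = 15) is passed completely: s = 0.0000 + (15) = 15.0000
θ = 137.1° falls in segment 2 (122.6° to 151.1°, simple-harmonic, h = -5): β = 137.1 − 122.6 = 14.5°, B = 28.5°; Δs = -5/2·(1 − cos(π·0.5088)) = -2.5689; s = 15.0000 − 2.5689 = 12.4311
θ = 145.4° falls in segment 2 (122.6° to 151.1°, simple-harmonic, h = -5): β = 145.4 − 122.6 = 22.8°, B = 28.5°; Δs = -5/2·(1 − cos(π·0.8000)) = -4.5225; s = 15.0000 − 4.5225 = 10.4775
segment 2 (122.6° to 151.1°, simple-harmonic, h = -5) is passed completely: s = 15.0000 + (-5) = 10.0000
θ = 176.6° falls in segment 3 (151.1° to 360°, uniform, h = -10): β = 176.6 − 151.1 = 25.5°, B = 208.9°; Δs = -10·25.5/208.9 = -1.2207; s = 10.0000 − 1.2207 = 8.7793

θ=137.1°: 12.4311
θ=145.4°: 10.4775
θ=176.6°: 8.7793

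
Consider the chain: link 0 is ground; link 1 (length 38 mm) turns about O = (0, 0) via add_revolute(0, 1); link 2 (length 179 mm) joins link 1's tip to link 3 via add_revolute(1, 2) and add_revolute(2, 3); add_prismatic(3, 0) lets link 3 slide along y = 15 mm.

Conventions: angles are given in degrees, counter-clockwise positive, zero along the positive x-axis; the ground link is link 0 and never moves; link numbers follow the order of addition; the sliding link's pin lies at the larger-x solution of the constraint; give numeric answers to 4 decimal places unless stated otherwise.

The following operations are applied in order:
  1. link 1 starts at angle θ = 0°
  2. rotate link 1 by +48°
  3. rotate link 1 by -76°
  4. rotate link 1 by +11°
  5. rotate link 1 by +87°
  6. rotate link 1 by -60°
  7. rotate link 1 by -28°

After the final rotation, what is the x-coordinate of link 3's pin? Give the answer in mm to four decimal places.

geometry: r = 38 mm, L = 179 mm, e = 15 mm; θ starts at 0°
rotate link 1 by +48°: θ ← 0° +48° = 48°
rotate link 1 by -76°: θ ← 48° -76° = -28°
rotate link 1 by +11°: θ ← -28° +11° = -17°
rotate link 1 by +87°: θ ← -17° +87° = 70°
rotate link 1 by -60°: θ ← 70° -60° = 10°
rotate link 1 by -28°: θ ← 10° -28° = -18°
crank pin P = (r cos θ, r sin θ) = (36.140148, -11.742646)
h = r sin θ − e = -11.742646 − 15 = -26.742646
x = r cos θ + √(L² − h²) = 36.140148 + 176.991048 = 213.131195

213.1312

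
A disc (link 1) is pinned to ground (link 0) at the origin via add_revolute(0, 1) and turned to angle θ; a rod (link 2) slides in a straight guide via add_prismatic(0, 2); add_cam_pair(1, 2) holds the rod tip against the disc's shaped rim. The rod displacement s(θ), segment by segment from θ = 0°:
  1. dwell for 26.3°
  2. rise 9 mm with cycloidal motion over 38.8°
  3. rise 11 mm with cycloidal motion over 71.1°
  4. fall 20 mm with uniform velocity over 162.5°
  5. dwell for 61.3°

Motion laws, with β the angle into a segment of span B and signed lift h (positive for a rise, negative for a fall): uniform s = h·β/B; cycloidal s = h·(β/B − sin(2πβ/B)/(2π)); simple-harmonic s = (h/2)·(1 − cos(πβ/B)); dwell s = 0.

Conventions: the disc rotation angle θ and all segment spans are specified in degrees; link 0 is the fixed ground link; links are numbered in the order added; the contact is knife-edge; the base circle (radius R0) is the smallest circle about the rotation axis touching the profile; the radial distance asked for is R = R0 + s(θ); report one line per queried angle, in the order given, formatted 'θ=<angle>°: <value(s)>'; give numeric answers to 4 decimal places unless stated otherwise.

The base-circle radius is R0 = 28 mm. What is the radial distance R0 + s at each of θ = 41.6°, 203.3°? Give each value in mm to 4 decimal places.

segment 1 (0° to 26.3°, dwell): s unchanged at 0.0000
θ = 41.6° falls in segment 2 (26.3° to 65.1°, cycloidal, h = 9): β = 41.6 − 26.3 = 15.3°, B = 38.8°; Δs = 9·(0.3943 − sin(2π·0.3943)/(2π)) = 2.6663; s = 0.0000 + 2.6663 = 2.6663
segment 2 (26.3° to 65.1°, cycloidal, h = 9) is passed completely: s = 0.0000 + (9) = 9.0000
segment 3 (65.1° to 136.2°, cycloidal, h = 11) is passed completely: s = 9.0000 + (11) = 20.0000
θ = 203.3° falls in segment 4 (136.2° to 298.7°, uniform, h = -20): β = 203.3 − 136.2 = 67.1°, B = 162.5°; Δs = -20·67.1/162.5 = -8.2585; s = 20.0000 − 8.2585 = 11.7415
θ=41.6°: R = R0 + s = 28 + 2.6663 = 30.6663
θ=203.3°: R = R0 + s = 28 + 11.7415 = 39.7415

θ=41.6°: 30.6663
θ=203.3°: 39.7415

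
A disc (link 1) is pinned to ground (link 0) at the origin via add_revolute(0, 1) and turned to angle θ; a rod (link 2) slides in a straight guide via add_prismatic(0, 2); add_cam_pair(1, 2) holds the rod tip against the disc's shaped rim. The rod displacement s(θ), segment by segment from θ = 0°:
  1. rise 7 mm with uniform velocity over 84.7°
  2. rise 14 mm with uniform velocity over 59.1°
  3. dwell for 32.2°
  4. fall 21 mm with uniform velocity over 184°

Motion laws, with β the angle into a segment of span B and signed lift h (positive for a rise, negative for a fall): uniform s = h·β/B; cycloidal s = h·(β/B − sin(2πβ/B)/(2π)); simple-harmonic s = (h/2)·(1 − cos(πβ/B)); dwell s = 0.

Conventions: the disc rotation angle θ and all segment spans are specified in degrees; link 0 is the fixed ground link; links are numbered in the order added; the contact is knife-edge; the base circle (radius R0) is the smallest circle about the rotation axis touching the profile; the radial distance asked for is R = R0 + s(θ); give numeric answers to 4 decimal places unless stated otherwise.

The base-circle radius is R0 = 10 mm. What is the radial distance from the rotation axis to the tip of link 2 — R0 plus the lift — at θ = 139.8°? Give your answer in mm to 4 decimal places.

segment 1 (0° to 84.7°, uniform, h = 7) is passed completely: s = 0.0000 + (7) = 7.0000
θ = 139.8° falls in segment 2 (84.7° to 143.8°, uniform, h = 14): β = 139.8 − 84.7 = 55.1°, B = 59.1°; Δs = 14·55.1/59.1 = 13.0525; s = 7.0000 + 13.0525 = 20.0525
R = R0 + s = 10 + 20.0525 = 30.0525

30.0525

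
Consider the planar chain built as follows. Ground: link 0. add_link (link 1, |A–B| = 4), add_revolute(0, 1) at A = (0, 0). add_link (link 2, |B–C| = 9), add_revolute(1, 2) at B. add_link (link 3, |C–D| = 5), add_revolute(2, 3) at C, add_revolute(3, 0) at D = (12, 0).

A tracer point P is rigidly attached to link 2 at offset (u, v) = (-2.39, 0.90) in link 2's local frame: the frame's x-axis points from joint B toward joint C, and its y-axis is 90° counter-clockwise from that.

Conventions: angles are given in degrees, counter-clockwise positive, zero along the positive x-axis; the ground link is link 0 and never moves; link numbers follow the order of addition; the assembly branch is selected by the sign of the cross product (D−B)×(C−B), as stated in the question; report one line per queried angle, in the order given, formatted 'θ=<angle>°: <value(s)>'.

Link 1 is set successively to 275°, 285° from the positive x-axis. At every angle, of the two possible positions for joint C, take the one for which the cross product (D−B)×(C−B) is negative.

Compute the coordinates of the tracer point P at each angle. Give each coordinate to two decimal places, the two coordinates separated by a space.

A=(0,0), D=(12.00,0)
θ=275°: B = A + 4.00·(cos275°, sin275°) = (0.3486, -3.9848)
θ=275°: |BD| = 12.3139
θ=275°: circle(B,9.00) ∩ circle(D,5.00): a=8.4308, h=3.1498
θ=275°:   candidates: C₊=(7.3065,1.7238) cross=38.787; C₋=(9.3451,-4.2369) cross=-38.787
θ=275°:   branch - wants cross < 0 → take C=(9.3451,-4.2369) (cross=-38.787)
θ=275°: ex = (C−B)/|BC| = (0.9996,-0.0280); ey = (0.0280,0.9996)
θ=275°: P = B + -2.39·ex + 0.90·ey = (-2.0152,-3.0182)
θ=285°: B = A + 4.00·(cos285°, sin285°) = (1.0353, -3.8637)
θ=285°: |BD| = 11.6255
θ=285°: circle(B,9.00) ∩ circle(D,5.00): a=8.2213, h=3.6621
θ=285°:   candidates: C₊=(7.5721,2.3225) cross=42.574; C₋=(10.0063,-4.5853) cross=-42.574
θ=285°:   branch - wants cross < 0 → take C=(10.0063,-4.5853) (cross=-42.574)
θ=285°: ex = (C−B)/|BC| = (0.9968,-0.0802); ey = (0.0802,0.9968)
θ=285°: P = B + -2.39·ex + 0.90·ey = (-1.2749,-2.7750)

θ=275°: -2.02 -3.02
θ=285°: -1.27 -2.77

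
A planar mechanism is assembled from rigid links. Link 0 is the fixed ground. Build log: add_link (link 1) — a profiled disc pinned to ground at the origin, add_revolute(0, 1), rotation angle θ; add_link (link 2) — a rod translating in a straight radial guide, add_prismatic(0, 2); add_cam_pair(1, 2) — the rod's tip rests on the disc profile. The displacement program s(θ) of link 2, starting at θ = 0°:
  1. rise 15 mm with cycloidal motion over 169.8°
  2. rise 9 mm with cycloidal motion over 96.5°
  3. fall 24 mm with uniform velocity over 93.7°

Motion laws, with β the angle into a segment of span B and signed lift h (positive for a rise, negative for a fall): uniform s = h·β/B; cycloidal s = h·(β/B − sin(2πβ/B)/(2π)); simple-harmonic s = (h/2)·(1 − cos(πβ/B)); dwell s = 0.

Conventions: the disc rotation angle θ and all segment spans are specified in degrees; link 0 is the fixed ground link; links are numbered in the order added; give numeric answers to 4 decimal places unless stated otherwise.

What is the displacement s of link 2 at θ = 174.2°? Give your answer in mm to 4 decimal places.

seg 1 [0°–169.8°] cycloidal, h=15: full span → s += 15 → s = 15.0000
seg 2 [169.8°–266.3°] cycloidal, h=9: θ=174.2° here. β=4.4, B=96.5. 9·(0.0456 − sin(2π·0.0456)/(2π)) = 0.0056 → s = 15.0056

15.0056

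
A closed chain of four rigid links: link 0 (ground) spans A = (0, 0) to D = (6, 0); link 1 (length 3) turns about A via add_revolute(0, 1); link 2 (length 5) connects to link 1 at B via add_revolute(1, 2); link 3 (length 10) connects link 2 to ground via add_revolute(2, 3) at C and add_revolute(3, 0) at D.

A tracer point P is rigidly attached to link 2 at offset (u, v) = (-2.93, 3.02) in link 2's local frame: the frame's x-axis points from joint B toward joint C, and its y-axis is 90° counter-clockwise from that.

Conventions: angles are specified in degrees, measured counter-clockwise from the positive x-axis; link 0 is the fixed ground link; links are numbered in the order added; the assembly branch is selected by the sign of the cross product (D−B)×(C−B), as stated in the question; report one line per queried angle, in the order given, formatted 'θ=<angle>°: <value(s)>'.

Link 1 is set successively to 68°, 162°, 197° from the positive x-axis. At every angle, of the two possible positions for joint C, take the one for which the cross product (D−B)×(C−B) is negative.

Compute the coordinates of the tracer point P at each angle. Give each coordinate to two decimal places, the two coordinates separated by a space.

A=(0,0), D=(6.00,0)
θ=68°: B = A + 3.00·(cos68°, sin68°) = (1.1238, 2.7816)
θ=68°: |BD| = 5.6137
θ=68°: circle(B,5.00) ∩ circle(D,10.00): a=-3.8732, h=3.1621
θ=68°:   candidates: C₊=(-0.6737,7.4473) cross=17.751; C₋=(-3.8072,1.9540) cross=-17.751
θ=68°:   branch - wants cross < 0 → take C=(-3.8072,1.9540) (cross=-17.751)
θ=68°: ex = (C−B)/|BC| = (-0.9862,-0.1655); ey = (0.1655,-0.9862)
θ=68°: P = B + -2.93·ex + 3.02·ey = (4.5132,0.2881)
θ=162°: B = A + 3.00·(cos162°, sin162°) = (-2.8532, 0.9271)
θ=162°: |BD| = 8.9016
θ=162°: circle(B,5.00) ∩ circle(D,10.00): a=0.2380, h=4.9943
θ=162°:   candidates: C₊=(-2.0963,5.8694) cross=44.457; C₋=(-3.1365,-4.0649) cross=-44.457
θ=162°:   branch - wants cross < 0 → take C=(-3.1365,-4.0649) (cross=-44.457)
θ=162°: ex = (C−B)/|BC| = (-0.0567,-0.9984); ey = (0.9984,-0.0567)
θ=162°: P = B + -2.93·ex + 3.02·ey = (0.3280,3.6812)
θ=197°: B = A + 3.00·(cos197°, sin197°) = (-2.8689, -0.8771)
θ=197°: |BD| = 8.9122
θ=197°: circle(B,5.00) ∩ circle(D,10.00): a=0.2484, h=4.9938
θ=197°:   candidates: C₊=(-3.1132,4.1169) cross=44.506; C₋=(-2.1303,-5.8223) cross=-44.506
θ=197°:   branch - wants cross < 0 → take C=(-2.1303,-5.8223) (cross=-44.506)
θ=197°: ex = (C−B)/|BC| = (0.1477,-0.9890); ey = (0.9890,0.1477)
θ=197°: P = B + -2.93·ex + 3.02·ey = (-0.3149,2.4669)

θ=68°: 4.51 0.29
θ=162°: 0.33 3.68
θ=197°: -0.31 2.47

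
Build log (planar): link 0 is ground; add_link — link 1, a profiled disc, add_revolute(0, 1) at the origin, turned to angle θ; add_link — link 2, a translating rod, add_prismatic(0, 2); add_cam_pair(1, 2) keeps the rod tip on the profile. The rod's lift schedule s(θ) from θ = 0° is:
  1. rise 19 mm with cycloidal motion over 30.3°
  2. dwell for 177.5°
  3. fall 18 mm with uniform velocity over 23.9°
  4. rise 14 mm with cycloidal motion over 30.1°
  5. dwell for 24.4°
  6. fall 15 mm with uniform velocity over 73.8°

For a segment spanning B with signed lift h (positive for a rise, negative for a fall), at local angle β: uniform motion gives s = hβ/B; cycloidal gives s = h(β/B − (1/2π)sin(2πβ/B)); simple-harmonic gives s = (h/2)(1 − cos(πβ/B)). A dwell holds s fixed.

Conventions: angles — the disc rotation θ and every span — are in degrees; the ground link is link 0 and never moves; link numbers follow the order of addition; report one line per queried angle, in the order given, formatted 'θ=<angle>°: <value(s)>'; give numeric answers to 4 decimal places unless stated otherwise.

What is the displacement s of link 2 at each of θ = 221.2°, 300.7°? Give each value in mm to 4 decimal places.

seg 1 [0°–30.3°] cycloidal, h=19: full span → s += 19 → s = 19.0000
seg 2 [30.3°–207.8°] dwell: s stays 19.0000
seg 3 [207.8°–231.7°] uniform, h=-18: θ=221.2° here. β=13.4, B=23.9. -18·13.4/23.9 = -10.0921 → s = 8.9079
seg 3 [207.8°–231.7°] uniform, h=-18: full span → s += -18 → s = 1.0000
seg 4 [231.7°–261.8°] cycloidal, h=14: full span → s += 14 → s = 15.0000
seg 5 [261.8°–286.2°] dwell: s stays 15.0000
seg 6 [286.2°–360°] uniform, h=-15: θ=300.7° here. β=14.5, B=73.8. -15·14.5/73.8 = -2.9472 → s = 12.0528

θ=221.2°: 8.9079
θ=300.7°: 12.0528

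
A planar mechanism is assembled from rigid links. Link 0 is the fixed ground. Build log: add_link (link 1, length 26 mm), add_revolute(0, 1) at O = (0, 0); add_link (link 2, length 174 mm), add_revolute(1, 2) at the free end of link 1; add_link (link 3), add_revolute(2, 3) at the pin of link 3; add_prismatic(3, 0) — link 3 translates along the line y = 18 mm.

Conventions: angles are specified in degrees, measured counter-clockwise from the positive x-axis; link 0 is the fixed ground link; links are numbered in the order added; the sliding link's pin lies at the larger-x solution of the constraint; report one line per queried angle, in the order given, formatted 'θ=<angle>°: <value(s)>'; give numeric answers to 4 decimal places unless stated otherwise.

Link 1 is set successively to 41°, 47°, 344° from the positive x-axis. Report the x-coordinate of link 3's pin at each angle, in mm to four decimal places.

geometry: r = 26 mm, L = 174 mm, e = 18 mm
θ=41°: crank pin P = (r cos θ, r sin θ) = (19.622449, 17.057535)
θ=41°: h = r sin θ − e = 17.057535 − 18 = -0.942465
θ=41°: x = r cos θ + √(L² − h²) = 19.622449 + 173.997448 = 193.619897
θ=47°: crank pin P = (r cos θ, r sin θ) = (17.731957, 19.015196)
θ=47°: h = r sin θ − e = 19.015196 − 18 = 1.015196
θ=47°: x = r cos θ + √(L² − h²) = 17.731957 + 173.997038 = 191.728996
θ=344°: crank pin P = (r cos θ, r sin θ) = (24.992804, -7.166571)
θ=344°: h = r sin θ − e = -7.166571 − 18 = -25.166571
θ=344°: x = r cos θ + √(L² − h²) = 24.992804 + 172.170391 = 197.163196

θ=41°: 193.6199
θ=47°: 191.7290
θ=344°: 197.1632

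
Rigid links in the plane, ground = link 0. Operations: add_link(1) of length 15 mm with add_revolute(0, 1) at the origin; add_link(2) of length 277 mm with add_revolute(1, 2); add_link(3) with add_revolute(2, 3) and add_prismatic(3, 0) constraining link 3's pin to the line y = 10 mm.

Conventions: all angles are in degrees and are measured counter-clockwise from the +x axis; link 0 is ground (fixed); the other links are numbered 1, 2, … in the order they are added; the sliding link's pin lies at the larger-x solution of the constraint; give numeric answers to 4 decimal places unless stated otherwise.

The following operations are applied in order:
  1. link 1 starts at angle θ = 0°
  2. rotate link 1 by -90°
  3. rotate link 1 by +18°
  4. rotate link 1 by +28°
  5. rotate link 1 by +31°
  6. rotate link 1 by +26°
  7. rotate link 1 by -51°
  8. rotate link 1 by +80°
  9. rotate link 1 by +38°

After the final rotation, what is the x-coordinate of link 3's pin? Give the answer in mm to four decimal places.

geometry: r = 15 mm, L = 277 mm, e = 10 mm; θ starts at 0°
rotate link 1 by -90°: θ ← 0° -90° = -90°
rotate link 1 by +18°: θ ← -90° +18° = -72°
rotate link 1 by +28°: θ ← -72° +28° = -44°
rotate link 1 by +31°: θ ← -44° +31° = -13°
rotate link 1 by +26°: θ ← -13° +26° = 13°
rotate link 1 by -51°: θ ← 13° -51° = -38°
rotate link 1 by +80°: θ ← -38° +80° = 42°
rotate link 1 by +38°: θ ← 42° +38° = 80°
crank pin P = (r cos θ, r sin θ) = (2.604723, 14.772116)
h = r sin θ − e = 14.772116 − 10 = 4.772116
x = r cos θ + √(L² − h²) = 2.604723 + 276.958890 = 279.563613

279.5636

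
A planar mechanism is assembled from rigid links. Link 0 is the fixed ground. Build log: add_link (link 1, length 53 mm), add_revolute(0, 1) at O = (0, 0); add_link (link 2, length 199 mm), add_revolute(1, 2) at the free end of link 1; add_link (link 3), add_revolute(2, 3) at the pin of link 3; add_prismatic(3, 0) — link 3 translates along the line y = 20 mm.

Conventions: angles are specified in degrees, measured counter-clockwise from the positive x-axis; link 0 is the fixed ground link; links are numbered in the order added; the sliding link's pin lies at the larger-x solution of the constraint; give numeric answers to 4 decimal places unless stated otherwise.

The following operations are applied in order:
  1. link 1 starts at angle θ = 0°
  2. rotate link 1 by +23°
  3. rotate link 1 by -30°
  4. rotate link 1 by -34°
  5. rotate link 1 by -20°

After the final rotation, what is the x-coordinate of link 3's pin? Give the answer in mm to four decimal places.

geometry: r = 53 mm, L = 199 mm, e = 20 mm; θ starts at 0°
rotate link 1 by +23°: θ ← 0° +23° = 23°
rotate link 1 by -30°: θ ← 23° -30° = -7°
rotate link 1 by -34°: θ ← -7° -34° = -41°
rotate link 1 by -20°: θ ← -41° -20° = -61°
crank pin P = (r cos θ, r sin θ) = (25.694910, -46.354844)
h = r sin θ − e = -46.354844 − 20 = -66.354844
x = r cos θ + √(L² − h²) = 25.694910 + 187.611393 = 213.306302

213.3063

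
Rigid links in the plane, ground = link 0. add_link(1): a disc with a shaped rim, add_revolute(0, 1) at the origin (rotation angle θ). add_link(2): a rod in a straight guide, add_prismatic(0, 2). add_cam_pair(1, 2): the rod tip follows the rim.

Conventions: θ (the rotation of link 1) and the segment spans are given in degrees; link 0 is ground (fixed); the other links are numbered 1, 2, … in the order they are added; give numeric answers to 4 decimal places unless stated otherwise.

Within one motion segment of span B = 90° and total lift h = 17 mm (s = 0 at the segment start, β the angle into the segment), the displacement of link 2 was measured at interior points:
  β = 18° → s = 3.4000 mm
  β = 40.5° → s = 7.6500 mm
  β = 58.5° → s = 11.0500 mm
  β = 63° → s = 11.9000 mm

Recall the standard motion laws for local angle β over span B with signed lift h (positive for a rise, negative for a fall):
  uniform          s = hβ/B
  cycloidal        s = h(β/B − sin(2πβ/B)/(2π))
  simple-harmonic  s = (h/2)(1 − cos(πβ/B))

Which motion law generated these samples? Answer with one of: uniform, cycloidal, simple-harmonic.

candidates at β/B = r: uniform s = h·r (linear in β); cycloidal s = h·(r − sin(2πr)/(2π)); simple-harmonic s = (h/2)(1 − cos(πr))
β=18°: printed 3.4000 | uniform 3.4000, cycloidal 0.8268, simple-harmonic 1.6234
β=40.5°: printed 7.6500 | uniform 7.6500, cycloidal 6.8139, simple-harmonic 7.1703
β=58.5°: printed 11.0500 | uniform 11.0500, cycloidal 13.2389, simple-harmonic 12.3589
β=63°: printed 11.9000 | uniform 11.9000, cycloidal 14.4732, simple-harmonic 13.4962
only one law matches every sample → uniform

uniform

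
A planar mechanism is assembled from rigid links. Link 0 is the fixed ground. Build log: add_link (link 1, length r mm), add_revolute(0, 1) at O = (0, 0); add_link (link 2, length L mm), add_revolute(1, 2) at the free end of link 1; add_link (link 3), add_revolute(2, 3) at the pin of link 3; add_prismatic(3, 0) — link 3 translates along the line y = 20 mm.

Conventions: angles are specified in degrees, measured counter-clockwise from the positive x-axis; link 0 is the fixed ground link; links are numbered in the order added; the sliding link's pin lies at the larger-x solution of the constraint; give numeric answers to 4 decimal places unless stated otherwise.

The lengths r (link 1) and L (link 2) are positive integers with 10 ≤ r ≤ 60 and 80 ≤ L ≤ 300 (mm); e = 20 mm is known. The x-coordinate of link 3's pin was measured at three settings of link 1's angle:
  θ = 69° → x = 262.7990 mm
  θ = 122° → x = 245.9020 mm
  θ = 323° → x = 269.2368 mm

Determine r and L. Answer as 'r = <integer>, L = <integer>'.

constraint per measurement: (x − r cos θ)² + (r sin θ − e)² = L²
subtracting the θ₁ and θ₂ equations cancels the r² and L² terms:
r = (x₁² − x₂²) / (2[(x₁cos θ₁ + e sin θ₁) − (x₂cos θ₂ + e sin θ₂)]) = 19.0000 → r = 19
L² = (x₁ − r cos θ₁)² + (r sin θ₁ − e)² = 65536.0012 → L = 256.0000 → L = 256
check at θ₃=323°: x = 269.2368 (printed 269.2368) ✓

r = 19, L = 256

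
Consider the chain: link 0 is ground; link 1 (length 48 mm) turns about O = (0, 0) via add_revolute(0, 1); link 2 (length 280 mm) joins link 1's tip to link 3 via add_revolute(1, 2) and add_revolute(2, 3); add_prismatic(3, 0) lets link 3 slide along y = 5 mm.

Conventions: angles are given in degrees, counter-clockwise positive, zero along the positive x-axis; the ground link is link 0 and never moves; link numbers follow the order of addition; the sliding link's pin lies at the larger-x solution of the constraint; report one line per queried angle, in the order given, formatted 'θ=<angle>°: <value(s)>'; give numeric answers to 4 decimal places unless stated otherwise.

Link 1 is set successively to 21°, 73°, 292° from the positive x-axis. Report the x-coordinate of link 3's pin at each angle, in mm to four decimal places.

geometry: r = 48 mm, L = 280 mm, e = 5 mm
θ=21°: crank pin P = (r cos θ, r sin θ) = (44.811860, 17.201662)
θ=21°: h = r sin θ − e = 17.201662 − 5 = 12.201662
θ=21°: x = r cos θ + √(L² − h²) = 44.811860 + 279.734016 = 324.545876
θ=73°: crank pin P = (r cos θ, r sin θ) = (14.033842, 45.902628)
θ=73°: h = r sin θ − e = 45.902628 − 5 = 40.902628
θ=73°: x = r cos θ + √(L² − h²) = 14.033842 + 276.996345 = 291.030187
θ=292°: crank pin P = (r cos θ, r sin θ) = (17.981116, -44.504825)
θ=292°: h = r sin θ − e = -44.504825 − 5 = -49.504825
θ=292°: x = r cos θ + √(L² − h²) = 17.981116 + 275.588955 = 293.570072

θ=21°: 324.5459
θ=73°: 291.0302
θ=292°: 293.5701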